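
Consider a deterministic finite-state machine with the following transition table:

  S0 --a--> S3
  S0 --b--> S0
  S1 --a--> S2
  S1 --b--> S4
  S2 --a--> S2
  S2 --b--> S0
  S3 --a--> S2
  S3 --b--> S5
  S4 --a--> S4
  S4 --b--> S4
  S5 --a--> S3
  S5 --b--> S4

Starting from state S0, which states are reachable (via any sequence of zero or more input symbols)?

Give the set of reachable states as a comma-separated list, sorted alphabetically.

BFS from S0:
  visit S0: S0--a-->S3 (new), S0--b-->S0 (seen)
  visit S3: S3--a-->S2 (new), S3--b-->S5 (new)
  visit S2: S2--a-->S2 (seen), S2--b-->S0 (seen)
  visit S5: S5--a-->S3 (seen), S5--b-->S4 (new)
  visit S4: S4--a-->S4 (seen), S4--b-->S4 (seen)

Answer: S0, S2, S3, S4, S5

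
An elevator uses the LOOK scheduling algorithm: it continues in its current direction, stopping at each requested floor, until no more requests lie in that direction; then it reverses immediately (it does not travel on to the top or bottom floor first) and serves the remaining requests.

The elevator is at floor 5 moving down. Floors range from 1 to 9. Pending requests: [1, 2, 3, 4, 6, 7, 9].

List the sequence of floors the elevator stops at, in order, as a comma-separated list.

Answer: 4, 3, 2, 1, 6, 7, 9

Derivation:
Current: 5, moving DOWN
Serve below first (descending): [4, 3, 2, 1]
Then reverse, serve above (ascending): [6, 7, 9]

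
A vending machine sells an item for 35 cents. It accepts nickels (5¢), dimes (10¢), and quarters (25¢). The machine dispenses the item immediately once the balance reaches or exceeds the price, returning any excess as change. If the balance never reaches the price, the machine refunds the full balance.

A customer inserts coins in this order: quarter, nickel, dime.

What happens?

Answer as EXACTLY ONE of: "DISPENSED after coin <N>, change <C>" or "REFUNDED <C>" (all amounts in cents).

Price: 35¢
Coin 1 (quarter, 25¢): balance = 25¢
Coin 2 (nickel, 5¢): balance = 30¢
Coin 3 (dime, 10¢): balance = 40¢
  → balance >= price → DISPENSE, change = 40 - 35 = 5¢

Answer: DISPENSED after coin 3, change 5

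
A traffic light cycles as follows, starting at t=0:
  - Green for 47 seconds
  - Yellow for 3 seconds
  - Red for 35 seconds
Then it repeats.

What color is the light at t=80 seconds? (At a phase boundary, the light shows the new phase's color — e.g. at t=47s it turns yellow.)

Cycle length = 47 + 3 + 35 = 85s
t = 80, phase_t = 80 mod 85 = 80
80 >= 50 → RED

Answer: red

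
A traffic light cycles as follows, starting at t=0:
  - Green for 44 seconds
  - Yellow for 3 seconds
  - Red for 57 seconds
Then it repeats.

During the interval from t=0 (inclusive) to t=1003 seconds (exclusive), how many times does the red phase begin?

Cycle = 44+3+57 = 104s
red phase starts at t = k*104 + 47 for k=0,1,2,...
Need k*104+47 < 1003 → k < 9.192
k ∈ {0, ..., 9} → 10 starts

Answer: 10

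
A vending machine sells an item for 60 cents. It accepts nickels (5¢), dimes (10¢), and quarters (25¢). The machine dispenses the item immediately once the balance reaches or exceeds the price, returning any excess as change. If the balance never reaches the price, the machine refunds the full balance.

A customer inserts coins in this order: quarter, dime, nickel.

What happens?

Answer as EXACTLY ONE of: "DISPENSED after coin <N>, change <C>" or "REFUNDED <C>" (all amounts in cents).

Price: 60¢
Coin 1 (quarter, 25¢): balance = 25¢
Coin 2 (dime, 10¢): balance = 35¢
Coin 3 (nickel, 5¢): balance = 40¢
All coins inserted, balance 40¢ < price 60¢ → REFUND 40¢

Answer: REFUNDED 40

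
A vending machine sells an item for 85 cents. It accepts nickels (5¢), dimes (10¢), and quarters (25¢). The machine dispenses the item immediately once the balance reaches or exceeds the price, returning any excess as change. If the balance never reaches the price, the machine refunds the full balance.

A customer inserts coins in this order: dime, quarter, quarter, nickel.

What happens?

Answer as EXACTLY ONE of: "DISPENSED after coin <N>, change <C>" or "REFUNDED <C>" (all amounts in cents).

Answer: REFUNDED 65

Derivation:
Price: 85¢
Coin 1 (dime, 10¢): balance = 10¢
Coin 2 (quarter, 25¢): balance = 35¢
Coin 3 (quarter, 25¢): balance = 60¢
Coin 4 (nickel, 5¢): balance = 65¢
All coins inserted, balance 65¢ < price 85¢ → REFUND 65¢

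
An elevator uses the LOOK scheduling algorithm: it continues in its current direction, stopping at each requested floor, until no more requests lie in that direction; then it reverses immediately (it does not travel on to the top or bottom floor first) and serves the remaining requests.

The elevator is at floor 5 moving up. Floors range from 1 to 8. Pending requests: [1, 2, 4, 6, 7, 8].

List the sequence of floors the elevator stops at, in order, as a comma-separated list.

Answer: 6, 7, 8, 4, 2, 1

Derivation:
Current: 5, moving UP
Serve above first (ascending): [6, 7, 8]
Then reverse, serve below (descending): [4, 2, 1]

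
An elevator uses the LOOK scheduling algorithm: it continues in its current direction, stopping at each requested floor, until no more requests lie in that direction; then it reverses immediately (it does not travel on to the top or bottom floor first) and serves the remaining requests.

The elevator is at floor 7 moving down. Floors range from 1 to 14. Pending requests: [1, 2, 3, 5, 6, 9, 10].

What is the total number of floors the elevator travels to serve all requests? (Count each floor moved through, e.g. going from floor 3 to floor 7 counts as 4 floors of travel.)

Answer: 15

Derivation:
Start at floor 7 moving down, LOOK stop order: [6, 5, 3, 2, 1, 9, 10]
  7 → 6: |6-7| = 1, total = 1
  6 → 5: |5-6| = 1, total = 2
  5 → 3: |3-5| = 2, total = 4
  3 → 2: |2-3| = 1, total = 5
  2 → 1: |1-2| = 1, total = 6
  1 → 9: |9-1| = 8, total = 14
  9 → 10: |10-9| = 1, total = 15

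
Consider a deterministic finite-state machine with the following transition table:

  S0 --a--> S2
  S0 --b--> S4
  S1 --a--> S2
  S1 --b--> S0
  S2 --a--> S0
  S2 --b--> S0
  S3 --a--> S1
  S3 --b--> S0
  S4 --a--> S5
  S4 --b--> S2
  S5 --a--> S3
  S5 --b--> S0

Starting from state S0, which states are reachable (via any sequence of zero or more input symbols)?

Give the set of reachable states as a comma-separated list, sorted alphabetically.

BFS from S0:
  visit S0: S0--a-->S2 (new), S0--b-->S4 (new)
  visit S2: S2--a-->S0 (seen), S2--b-->S0 (seen)
  visit S4: S4--a-->S5 (new), S4--b-->S2 (seen)
  visit S5: S5--a-->S3 (new), S5--b-->S0 (seen)
  visit S3: S3--a-->S1 (new), S3--b-->S0 (seen)
  visit S1: S1--a-->S2 (seen), S1--b-->S0 (seen)

Answer: S0, S1, S2, S3, S4, S5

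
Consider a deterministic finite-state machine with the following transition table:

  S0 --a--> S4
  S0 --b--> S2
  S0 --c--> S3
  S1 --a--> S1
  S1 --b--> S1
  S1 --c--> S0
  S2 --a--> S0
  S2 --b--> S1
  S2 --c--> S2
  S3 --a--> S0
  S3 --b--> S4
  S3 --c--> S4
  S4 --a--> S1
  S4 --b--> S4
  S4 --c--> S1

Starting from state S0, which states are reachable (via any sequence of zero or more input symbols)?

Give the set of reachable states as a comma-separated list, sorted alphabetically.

Answer: S0, S1, S2, S3, S4

Derivation:
BFS from S0:
  visit S0: S0--a-->S4 (new), S0--b-->S2 (new), S0--c-->S3 (new)
  visit S4: S4--a-->S1 (new), S4--b-->S4 (seen), S4--c-->S1 (seen)
  visit S2: S2--a-->S0 (seen), S2--b-->S1 (seen), S2--c-->S2 (seen)
  visit S3: S3--a-->S0 (seen), S3--b-->S4 (seen), S3--c-->S4 (seen)
  visit S1: S1--a-->S1 (seen), S1--b-->S1 (seen), S1--c-->S0 (seen)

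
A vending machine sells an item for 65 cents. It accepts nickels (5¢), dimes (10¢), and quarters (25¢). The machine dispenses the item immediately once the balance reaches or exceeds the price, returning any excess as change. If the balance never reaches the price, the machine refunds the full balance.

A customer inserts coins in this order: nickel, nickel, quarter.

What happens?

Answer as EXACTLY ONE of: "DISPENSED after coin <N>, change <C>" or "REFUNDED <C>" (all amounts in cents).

Price: 65¢
Coin 1 (nickel, 5¢): balance = 5¢
Coin 2 (nickel, 5¢): balance = 10¢
Coin 3 (quarter, 25¢): balance = 35¢
All coins inserted, balance 35¢ < price 65¢ → REFUND 35¢

Answer: REFUNDED 35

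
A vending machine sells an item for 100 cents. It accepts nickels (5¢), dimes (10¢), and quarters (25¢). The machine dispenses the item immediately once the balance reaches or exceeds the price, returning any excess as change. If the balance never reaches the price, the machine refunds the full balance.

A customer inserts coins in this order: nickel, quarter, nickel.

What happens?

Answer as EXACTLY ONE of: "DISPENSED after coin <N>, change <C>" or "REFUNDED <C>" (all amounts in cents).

Answer: REFUNDED 35

Derivation:
Price: 100¢
Coin 1 (nickel, 5¢): balance = 5¢
Coin 2 (quarter, 25¢): balance = 30¢
Coin 3 (nickel, 5¢): balance = 35¢
All coins inserted, balance 35¢ < price 100¢ → REFUND 35¢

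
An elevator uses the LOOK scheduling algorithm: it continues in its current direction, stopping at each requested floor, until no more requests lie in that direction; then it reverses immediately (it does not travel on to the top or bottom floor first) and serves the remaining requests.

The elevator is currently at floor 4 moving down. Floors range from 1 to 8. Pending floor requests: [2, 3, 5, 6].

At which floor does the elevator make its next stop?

Current floor: 4, direction: down
Requests above: [5, 6]
Requests below: [2, 3]
Moving down and requests lie below → nearest below is max([2, 3]) = 3

Answer: 3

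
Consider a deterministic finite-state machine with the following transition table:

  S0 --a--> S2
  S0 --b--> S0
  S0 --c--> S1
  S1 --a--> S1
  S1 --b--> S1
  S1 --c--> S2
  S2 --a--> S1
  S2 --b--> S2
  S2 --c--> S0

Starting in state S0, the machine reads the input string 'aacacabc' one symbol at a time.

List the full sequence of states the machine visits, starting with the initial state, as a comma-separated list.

Start: S0
  read 'a': S0 --a--> S2
  read 'a': S2 --a--> S1
  read 'c': S1 --c--> S2
  read 'a': S2 --a--> S1
  read 'c': S1 --c--> S2
  read 'a': S2 --a--> S1
  read 'b': S1 --b--> S1
  read 'c': S1 --c--> S2

Answer: S0, S2, S1, S2, S1, S2, S1, S1, S2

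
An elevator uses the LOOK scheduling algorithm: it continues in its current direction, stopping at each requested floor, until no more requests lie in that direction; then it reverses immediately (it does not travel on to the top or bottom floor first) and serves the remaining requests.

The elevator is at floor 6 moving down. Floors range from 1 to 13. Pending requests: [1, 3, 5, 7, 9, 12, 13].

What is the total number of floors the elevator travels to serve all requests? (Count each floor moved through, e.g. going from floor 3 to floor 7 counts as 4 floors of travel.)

Answer: 17

Derivation:
Start at floor 6 moving down, LOOK stop order: [5, 3, 1, 7, 9, 12, 13]
  6 → 5: |5-6| = 1, total = 1
  5 → 3: |3-5| = 2, total = 3
  3 → 1: |1-3| = 2, total = 5
  1 → 7: |7-1| = 6, total = 11
  7 → 9: |9-7| = 2, total = 13
  9 → 12: |12-9| = 3, total = 16
  12 → 13: |13-12| = 1, total = 17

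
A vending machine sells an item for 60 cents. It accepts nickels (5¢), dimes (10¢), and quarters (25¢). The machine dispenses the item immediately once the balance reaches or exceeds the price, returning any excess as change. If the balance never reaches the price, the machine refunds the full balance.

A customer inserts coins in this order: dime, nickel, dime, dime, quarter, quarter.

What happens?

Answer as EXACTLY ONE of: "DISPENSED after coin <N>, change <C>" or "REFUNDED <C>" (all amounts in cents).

Price: 60¢
Coin 1 (dime, 10¢): balance = 10¢
Coin 2 (nickel, 5¢): balance = 15¢
Coin 3 (dime, 10¢): balance = 25¢
Coin 4 (dime, 10¢): balance = 35¢
Coin 5 (quarter, 25¢): balance = 60¢
  → balance >= price → DISPENSE, change = 60 - 60 = 0¢

Answer: DISPENSED after coin 5, change 0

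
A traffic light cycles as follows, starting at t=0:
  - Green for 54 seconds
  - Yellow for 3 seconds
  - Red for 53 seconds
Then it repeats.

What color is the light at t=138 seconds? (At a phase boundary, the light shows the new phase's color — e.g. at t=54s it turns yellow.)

Answer: green

Derivation:
Cycle length = 54 + 3 + 53 = 110s
t = 138, phase_t = 138 mod 110 = 28
28 < 54 (green end) → GREEN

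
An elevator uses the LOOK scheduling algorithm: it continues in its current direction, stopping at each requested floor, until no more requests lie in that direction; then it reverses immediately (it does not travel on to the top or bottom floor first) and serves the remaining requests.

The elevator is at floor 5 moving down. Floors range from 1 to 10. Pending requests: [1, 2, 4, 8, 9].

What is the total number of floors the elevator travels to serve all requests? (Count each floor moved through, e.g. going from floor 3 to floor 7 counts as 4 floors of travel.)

Answer: 12

Derivation:
Start at floor 5 moving down, LOOK stop order: [4, 2, 1, 8, 9]
  5 → 4: |4-5| = 1, total = 1
  4 → 2: |2-4| = 2, total = 3
  2 → 1: |1-2| = 1, total = 4
  1 → 8: |8-1| = 7, total = 11
  8 → 9: |9-8| = 1, total = 12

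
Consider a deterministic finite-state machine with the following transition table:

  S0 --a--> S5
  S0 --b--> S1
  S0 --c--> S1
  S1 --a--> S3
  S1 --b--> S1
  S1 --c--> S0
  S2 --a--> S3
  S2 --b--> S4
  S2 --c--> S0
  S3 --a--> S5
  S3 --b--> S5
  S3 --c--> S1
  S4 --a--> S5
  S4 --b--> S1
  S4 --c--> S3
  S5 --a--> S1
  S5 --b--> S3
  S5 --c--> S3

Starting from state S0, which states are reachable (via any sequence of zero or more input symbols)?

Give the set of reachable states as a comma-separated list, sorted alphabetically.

Answer: S0, S1, S3, S5

Derivation:
BFS from S0:
  visit S0: S0--a-->S5 (new), S0--b-->S1 (new), S0--c-->S1 (seen)
  visit S5: S5--a-->S1 (seen), S5--b-->S3 (new), S5--c-->S3 (seen)
  visit S1: S1--a-->S3 (seen), S1--b-->S1 (seen), S1--c-->S0 (seen)
  visit S3: S3--a-->S5 (seen), S3--b-->S5 (seen), S3--c-->S1 (seen)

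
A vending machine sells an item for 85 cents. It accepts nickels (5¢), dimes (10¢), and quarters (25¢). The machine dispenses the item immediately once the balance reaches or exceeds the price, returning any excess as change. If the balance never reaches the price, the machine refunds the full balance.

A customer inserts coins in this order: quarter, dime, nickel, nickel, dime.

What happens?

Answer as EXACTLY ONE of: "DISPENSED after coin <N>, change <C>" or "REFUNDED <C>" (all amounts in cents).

Price: 85¢
Coin 1 (quarter, 25¢): balance = 25¢
Coin 2 (dime, 10¢): balance = 35¢
Coin 3 (nickel, 5¢): balance = 40¢
Coin 4 (nickel, 5¢): balance = 45¢
Coin 5 (dime, 10¢): balance = 55¢
All coins inserted, balance 55¢ < price 85¢ → REFUND 55¢

Answer: REFUNDED 55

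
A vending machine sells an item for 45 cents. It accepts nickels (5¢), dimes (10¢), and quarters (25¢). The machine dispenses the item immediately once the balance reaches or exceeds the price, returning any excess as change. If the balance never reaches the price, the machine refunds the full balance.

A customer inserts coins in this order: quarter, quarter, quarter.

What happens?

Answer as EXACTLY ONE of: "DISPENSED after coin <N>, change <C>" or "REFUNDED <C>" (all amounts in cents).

Price: 45¢
Coin 1 (quarter, 25¢): balance = 25¢
Coin 2 (quarter, 25¢): balance = 50¢
  → balance >= price → DISPENSE, change = 50 - 45 = 5¢

Answer: DISPENSED after coin 2, change 5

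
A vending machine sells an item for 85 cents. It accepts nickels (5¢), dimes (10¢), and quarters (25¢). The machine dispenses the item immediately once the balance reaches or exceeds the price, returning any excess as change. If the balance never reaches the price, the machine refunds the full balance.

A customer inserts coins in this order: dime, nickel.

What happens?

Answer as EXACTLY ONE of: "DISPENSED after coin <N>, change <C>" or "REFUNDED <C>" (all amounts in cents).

Price: 85¢
Coin 1 (dime, 10¢): balance = 10¢
Coin 2 (nickel, 5¢): balance = 15¢
All coins inserted, balance 15¢ < price 85¢ → REFUND 15¢

Answer: REFUNDED 15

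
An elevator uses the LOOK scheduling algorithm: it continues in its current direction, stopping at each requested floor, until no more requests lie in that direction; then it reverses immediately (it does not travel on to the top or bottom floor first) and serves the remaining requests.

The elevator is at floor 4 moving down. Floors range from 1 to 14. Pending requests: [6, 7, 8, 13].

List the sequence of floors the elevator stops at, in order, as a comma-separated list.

Current: 4, moving DOWN
Serve below first (descending): []
Then reverse, serve above (ascending): [6, 7, 8, 13]

Answer: 6, 7, 8, 13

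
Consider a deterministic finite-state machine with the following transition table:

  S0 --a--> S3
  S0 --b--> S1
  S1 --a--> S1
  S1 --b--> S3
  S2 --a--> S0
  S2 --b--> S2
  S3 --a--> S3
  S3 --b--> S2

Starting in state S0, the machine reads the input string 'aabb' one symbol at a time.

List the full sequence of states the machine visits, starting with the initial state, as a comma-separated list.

Start: S0
  read 'a': S0 --a--> S3
  read 'a': S3 --a--> S3
  read 'b': S3 --b--> S2
  read 'b': S2 --b--> S2

Answer: S0, S3, S3, S2, S2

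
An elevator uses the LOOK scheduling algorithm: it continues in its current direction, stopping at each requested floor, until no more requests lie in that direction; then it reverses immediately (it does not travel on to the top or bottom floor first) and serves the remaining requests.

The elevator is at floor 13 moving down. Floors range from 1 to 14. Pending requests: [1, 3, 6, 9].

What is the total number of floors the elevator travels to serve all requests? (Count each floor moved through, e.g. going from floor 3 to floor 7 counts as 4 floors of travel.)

Start at floor 13 moving down, LOOK stop order: [9, 6, 3, 1]
  13 → 9: |9-13| = 4, total = 4
  9 → 6: |6-9| = 3, total = 7
  6 → 3: |3-6| = 3, total = 10
  3 → 1: |1-3| = 2, total = 12

Answer: 12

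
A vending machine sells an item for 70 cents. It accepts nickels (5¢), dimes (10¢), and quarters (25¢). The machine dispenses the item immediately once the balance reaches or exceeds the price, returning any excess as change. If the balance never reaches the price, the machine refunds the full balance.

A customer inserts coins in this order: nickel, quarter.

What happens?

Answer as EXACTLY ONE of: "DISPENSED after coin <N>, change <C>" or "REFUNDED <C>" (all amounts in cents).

Answer: REFUNDED 30

Derivation:
Price: 70¢
Coin 1 (nickel, 5¢): balance = 5¢
Coin 2 (quarter, 25¢): balance = 30¢
All coins inserted, balance 30¢ < price 70¢ → REFUND 30¢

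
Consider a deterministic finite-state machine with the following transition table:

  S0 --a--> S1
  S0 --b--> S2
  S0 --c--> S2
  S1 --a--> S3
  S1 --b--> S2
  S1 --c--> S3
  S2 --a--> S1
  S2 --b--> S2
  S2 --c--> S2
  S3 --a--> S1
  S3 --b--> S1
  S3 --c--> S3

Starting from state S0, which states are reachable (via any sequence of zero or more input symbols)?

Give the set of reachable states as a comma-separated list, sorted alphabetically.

BFS from S0:
  visit S0: S0--a-->S1 (new), S0--b-->S2 (new), S0--c-->S2 (seen)
  visit S1: S1--a-->S3 (new), S1--b-->S2 (seen), S1--c-->S3 (seen)
  visit S2: S2--a-->S1 (seen), S2--b-->S2 (seen), S2--c-->S2 (seen)
  visit S3: S3--a-->S1 (seen), S3--b-->S1 (seen), S3--c-->S3 (seen)

Answer: S0, S1, S2, S3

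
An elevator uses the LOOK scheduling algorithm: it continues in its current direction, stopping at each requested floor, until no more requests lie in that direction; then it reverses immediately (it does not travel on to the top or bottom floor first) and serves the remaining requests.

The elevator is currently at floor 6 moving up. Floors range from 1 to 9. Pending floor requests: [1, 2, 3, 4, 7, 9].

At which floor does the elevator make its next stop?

Current floor: 6, direction: up
Requests above: [7, 9]
Requests below: [1, 2, 3, 4]
Moving up and requests lie above → nearest above is min([7, 9]) = 7

Answer: 7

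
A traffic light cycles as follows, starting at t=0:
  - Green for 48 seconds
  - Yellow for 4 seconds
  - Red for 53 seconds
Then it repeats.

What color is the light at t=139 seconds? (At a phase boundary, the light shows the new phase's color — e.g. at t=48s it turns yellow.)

Answer: green

Derivation:
Cycle length = 48 + 4 + 53 = 105s
t = 139, phase_t = 139 mod 105 = 34
34 < 48 (green end) → GREEN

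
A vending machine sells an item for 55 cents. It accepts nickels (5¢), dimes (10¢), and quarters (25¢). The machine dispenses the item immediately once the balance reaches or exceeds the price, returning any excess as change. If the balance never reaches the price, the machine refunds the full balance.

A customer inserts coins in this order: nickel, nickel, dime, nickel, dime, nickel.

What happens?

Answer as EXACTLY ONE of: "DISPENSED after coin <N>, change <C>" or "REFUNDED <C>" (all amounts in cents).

Answer: REFUNDED 40

Derivation:
Price: 55¢
Coin 1 (nickel, 5¢): balance = 5¢
Coin 2 (nickel, 5¢): balance = 10¢
Coin 3 (dime, 10¢): balance = 20¢
Coin 4 (nickel, 5¢): balance = 25¢
Coin 5 (dime, 10¢): balance = 35¢
Coin 6 (nickel, 5¢): balance = 40¢
All coins inserted, balance 40¢ < price 55¢ → REFUND 40¢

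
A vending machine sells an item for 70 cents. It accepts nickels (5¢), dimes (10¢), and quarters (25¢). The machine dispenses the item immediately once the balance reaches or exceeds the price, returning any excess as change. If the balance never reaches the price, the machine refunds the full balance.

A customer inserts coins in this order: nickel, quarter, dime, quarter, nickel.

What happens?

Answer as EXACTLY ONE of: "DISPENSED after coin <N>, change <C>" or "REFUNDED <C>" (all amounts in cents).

Answer: DISPENSED after coin 5, change 0

Derivation:
Price: 70¢
Coin 1 (nickel, 5¢): balance = 5¢
Coin 2 (quarter, 25¢): balance = 30¢
Coin 3 (dime, 10¢): balance = 40¢
Coin 4 (quarter, 25¢): balance = 65¢
Coin 5 (nickel, 5¢): balance = 70¢
  → balance >= price → DISPENSE, change = 70 - 70 = 0¢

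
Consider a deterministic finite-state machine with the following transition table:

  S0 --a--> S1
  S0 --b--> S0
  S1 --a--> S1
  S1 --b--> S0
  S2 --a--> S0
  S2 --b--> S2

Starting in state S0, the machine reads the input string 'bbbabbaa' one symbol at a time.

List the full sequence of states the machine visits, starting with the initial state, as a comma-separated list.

Start: S0
  read 'b': S0 --b--> S0
  read 'b': S0 --b--> S0
  read 'b': S0 --b--> S0
  read 'a': S0 --a--> S1
  read 'b': S1 --b--> S0
  read 'b': S0 --b--> S0
  read 'a': S0 --a--> S1
  read 'a': S1 --a--> S1

Answer: S0, S0, S0, S0, S1, S0, S0, S1, S1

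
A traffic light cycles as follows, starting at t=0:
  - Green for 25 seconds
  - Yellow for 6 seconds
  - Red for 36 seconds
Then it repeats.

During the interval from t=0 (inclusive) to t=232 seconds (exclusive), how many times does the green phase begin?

Answer: 4

Derivation:
Cycle = 25+6+36 = 67s
green phase starts at t = k*67 + 0 for k=0,1,2,...
Need k*67+0 < 232 → k < 3.463
k ∈ {0, ..., 3} → 4 starts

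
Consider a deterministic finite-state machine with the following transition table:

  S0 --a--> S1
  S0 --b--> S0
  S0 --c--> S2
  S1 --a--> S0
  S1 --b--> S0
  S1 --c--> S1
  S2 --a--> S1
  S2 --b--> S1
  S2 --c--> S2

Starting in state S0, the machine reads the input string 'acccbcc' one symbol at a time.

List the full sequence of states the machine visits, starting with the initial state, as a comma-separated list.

Answer: S0, S1, S1, S1, S1, S0, S2, S2

Derivation:
Start: S0
  read 'a': S0 --a--> S1
  read 'c': S1 --c--> S1
  read 'c': S1 --c--> S1
  read 'c': S1 --c--> S1
  read 'b': S1 --b--> S0
  read 'c': S0 --c--> S2
  read 'c': S2 --c--> S2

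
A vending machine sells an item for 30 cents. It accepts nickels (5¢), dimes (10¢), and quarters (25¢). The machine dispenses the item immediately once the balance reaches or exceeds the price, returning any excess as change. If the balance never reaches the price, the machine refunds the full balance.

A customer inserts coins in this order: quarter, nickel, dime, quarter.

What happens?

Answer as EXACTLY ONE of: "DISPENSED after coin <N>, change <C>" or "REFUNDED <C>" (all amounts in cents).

Answer: DISPENSED after coin 2, change 0

Derivation:
Price: 30¢
Coin 1 (quarter, 25¢): balance = 25¢
Coin 2 (nickel, 5¢): balance = 30¢
  → balance >= price → DISPENSE, change = 30 - 30 = 0¢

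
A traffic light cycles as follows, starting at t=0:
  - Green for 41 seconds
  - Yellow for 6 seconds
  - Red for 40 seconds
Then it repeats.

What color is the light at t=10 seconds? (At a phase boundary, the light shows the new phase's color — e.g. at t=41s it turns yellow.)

Answer: green

Derivation:
Cycle length = 41 + 6 + 40 = 87s
t = 10, phase_t = 10 mod 87 = 10
10 < 41 (green end) → GREEN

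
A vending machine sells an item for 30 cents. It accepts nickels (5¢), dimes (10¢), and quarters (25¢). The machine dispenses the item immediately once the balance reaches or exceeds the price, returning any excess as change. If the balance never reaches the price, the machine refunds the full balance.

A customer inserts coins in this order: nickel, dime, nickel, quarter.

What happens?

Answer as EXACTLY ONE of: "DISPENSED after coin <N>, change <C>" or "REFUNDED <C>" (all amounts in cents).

Answer: DISPENSED after coin 4, change 15

Derivation:
Price: 30¢
Coin 1 (nickel, 5¢): balance = 5¢
Coin 2 (dime, 10¢): balance = 15¢
Coin 3 (nickel, 5¢): balance = 20¢
Coin 4 (quarter, 25¢): balance = 45¢
  → balance >= price → DISPENSE, change = 45 - 30 = 15¢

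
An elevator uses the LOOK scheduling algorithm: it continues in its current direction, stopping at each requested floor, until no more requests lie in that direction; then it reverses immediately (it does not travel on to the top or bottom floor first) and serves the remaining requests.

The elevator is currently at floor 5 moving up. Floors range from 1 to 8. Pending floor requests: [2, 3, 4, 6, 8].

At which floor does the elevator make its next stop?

Current floor: 5, direction: up
Requests above: [6, 8]
Requests below: [2, 3, 4]
Moving up and requests lie above → nearest above is min([6, 8]) = 6

Answer: 6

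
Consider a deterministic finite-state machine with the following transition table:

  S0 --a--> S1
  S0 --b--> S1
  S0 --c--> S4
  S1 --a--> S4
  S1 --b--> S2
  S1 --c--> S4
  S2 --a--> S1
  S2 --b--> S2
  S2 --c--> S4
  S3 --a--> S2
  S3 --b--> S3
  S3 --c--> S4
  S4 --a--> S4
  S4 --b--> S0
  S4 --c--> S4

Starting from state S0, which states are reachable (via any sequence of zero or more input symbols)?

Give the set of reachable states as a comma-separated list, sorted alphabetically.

BFS from S0:
  visit S0: S0--a-->S1 (new), S0--b-->S1 (seen), S0--c-->S4 (new)
  visit S1: S1--a-->S4 (seen), S1--b-->S2 (new), S1--c-->S4 (seen)
  visit S4: S4--a-->S4 (seen), S4--b-->S0 (seen), S4--c-->S4 (seen)
  visit S2: S2--a-->S1 (seen), S2--b-->S2 (seen), S2--c-->S4 (seen)

Answer: S0, S1, S2, S4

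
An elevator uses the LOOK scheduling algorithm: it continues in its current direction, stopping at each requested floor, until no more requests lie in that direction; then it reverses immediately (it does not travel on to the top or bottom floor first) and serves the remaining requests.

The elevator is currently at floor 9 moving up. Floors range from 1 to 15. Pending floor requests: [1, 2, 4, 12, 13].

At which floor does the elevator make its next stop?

Answer: 12

Derivation:
Current floor: 9, direction: up
Requests above: [12, 13]
Requests below: [1, 2, 4]
Moving up and requests lie above → nearest above is min([12, 13]) = 12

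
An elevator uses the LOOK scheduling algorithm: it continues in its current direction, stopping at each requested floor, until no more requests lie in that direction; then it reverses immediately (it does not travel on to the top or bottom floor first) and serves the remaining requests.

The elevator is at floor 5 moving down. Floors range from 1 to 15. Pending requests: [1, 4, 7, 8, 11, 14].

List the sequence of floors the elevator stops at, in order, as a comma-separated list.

Current: 5, moving DOWN
Serve below first (descending): [4, 1]
Then reverse, serve above (ascending): [7, 8, 11, 14]

Answer: 4, 1, 7, 8, 11, 14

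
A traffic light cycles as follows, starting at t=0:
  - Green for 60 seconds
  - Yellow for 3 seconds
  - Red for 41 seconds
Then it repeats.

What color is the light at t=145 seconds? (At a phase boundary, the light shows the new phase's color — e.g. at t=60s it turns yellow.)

Answer: green

Derivation:
Cycle length = 60 + 3 + 41 = 104s
t = 145, phase_t = 145 mod 104 = 41
41 < 60 (green end) → GREEN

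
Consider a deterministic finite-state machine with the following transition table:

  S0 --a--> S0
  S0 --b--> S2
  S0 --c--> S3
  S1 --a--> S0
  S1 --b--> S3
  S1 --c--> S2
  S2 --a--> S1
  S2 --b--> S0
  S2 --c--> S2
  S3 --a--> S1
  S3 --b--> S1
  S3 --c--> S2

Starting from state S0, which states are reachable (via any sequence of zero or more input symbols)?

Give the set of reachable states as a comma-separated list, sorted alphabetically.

BFS from S0:
  visit S0: S0--a-->S0 (seen), S0--b-->S2 (new), S0--c-->S3 (new)
  visit S2: S2--a-->S1 (new), S2--b-->S0 (seen), S2--c-->S2 (seen)
  visit S3: S3--a-->S1 (seen), S3--b-->S1 (seen), S3--c-->S2 (seen)
  visit S1: S1--a-->S0 (seen), S1--b-->S3 (seen), S1--c-->S2 (seen)

Answer: S0, S1, S2, S3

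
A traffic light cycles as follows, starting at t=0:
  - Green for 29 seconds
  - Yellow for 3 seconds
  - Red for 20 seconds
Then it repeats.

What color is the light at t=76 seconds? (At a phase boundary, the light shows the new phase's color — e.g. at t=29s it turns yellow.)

Answer: green

Derivation:
Cycle length = 29 + 3 + 20 = 52s
t = 76, phase_t = 76 mod 52 = 24
24 < 29 (green end) → GREEN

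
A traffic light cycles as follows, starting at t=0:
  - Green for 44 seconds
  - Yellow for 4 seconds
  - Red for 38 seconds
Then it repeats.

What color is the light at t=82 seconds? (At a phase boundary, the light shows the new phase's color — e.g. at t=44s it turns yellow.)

Cycle length = 44 + 4 + 38 = 86s
t = 82, phase_t = 82 mod 86 = 82
82 >= 48 → RED

Answer: red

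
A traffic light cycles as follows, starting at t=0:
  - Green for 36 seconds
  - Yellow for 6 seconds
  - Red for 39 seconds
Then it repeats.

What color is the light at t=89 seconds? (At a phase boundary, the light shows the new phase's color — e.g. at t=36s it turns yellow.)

Answer: green

Derivation:
Cycle length = 36 + 6 + 39 = 81s
t = 89, phase_t = 89 mod 81 = 8
8 < 36 (green end) → GREEN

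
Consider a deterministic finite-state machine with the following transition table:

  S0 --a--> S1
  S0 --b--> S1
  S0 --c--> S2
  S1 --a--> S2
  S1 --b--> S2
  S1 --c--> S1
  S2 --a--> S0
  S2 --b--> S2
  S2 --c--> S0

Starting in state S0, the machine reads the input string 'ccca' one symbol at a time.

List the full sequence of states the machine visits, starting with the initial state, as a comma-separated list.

Start: S0
  read 'c': S0 --c--> S2
  read 'c': S2 --c--> S0
  read 'c': S0 --c--> S2
  read 'a': S2 --a--> S0

Answer: S0, S2, S0, S2, S0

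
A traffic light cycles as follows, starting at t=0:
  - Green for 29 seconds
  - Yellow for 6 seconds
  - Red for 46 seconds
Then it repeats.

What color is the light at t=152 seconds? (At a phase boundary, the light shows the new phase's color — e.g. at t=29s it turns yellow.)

Cycle length = 29 + 6 + 46 = 81s
t = 152, phase_t = 152 mod 81 = 71
71 >= 35 → RED

Answer: red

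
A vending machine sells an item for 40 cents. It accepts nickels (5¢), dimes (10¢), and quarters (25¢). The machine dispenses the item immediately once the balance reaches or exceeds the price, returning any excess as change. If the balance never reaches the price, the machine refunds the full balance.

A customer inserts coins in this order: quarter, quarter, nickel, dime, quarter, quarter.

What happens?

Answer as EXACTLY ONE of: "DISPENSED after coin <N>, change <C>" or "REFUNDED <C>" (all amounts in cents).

Price: 40¢
Coin 1 (quarter, 25¢): balance = 25¢
Coin 2 (quarter, 25¢): balance = 50¢
  → balance >= price → DISPENSE, change = 50 - 40 = 10¢

Answer: DISPENSED after coin 2, change 10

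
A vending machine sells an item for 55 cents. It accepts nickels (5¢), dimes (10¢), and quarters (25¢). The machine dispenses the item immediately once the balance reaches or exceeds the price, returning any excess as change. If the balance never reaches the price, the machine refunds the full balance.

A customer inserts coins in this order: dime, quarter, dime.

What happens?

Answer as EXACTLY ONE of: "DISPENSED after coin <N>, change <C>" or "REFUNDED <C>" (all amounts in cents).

Answer: REFUNDED 45

Derivation:
Price: 55¢
Coin 1 (dime, 10¢): balance = 10¢
Coin 2 (quarter, 25¢): balance = 35¢
Coin 3 (dime, 10¢): balance = 45¢
All coins inserted, balance 45¢ < price 55¢ → REFUND 45¢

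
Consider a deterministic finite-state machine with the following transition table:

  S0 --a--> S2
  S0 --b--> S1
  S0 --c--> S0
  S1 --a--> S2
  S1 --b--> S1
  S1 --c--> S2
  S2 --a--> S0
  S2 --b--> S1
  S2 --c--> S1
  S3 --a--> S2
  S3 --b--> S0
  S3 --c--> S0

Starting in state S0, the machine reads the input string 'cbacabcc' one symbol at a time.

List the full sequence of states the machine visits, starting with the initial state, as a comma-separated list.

Answer: S0, S0, S1, S2, S1, S2, S1, S2, S1

Derivation:
Start: S0
  read 'c': S0 --c--> S0
  read 'b': S0 --b--> S1
  read 'a': S1 --a--> S2
  read 'c': S2 --c--> S1
  read 'a': S1 --a--> S2
  read 'b': S2 --b--> S1
  read 'c': S1 --c--> S2
  read 'c': S2 --c--> S1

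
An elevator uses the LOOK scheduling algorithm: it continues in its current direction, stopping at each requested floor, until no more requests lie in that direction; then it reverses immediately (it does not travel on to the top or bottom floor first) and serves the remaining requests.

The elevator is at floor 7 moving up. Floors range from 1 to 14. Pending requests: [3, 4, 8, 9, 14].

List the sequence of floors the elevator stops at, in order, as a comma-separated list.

Answer: 8, 9, 14, 4, 3

Derivation:
Current: 7, moving UP
Serve above first (ascending): [8, 9, 14]
Then reverse, serve below (descending): [4, 3]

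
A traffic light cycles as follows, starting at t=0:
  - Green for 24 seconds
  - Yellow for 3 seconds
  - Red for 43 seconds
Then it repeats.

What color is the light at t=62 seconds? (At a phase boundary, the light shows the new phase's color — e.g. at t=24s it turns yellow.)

Cycle length = 24 + 3 + 43 = 70s
t = 62, phase_t = 62 mod 70 = 62
62 >= 27 → RED

Answer: red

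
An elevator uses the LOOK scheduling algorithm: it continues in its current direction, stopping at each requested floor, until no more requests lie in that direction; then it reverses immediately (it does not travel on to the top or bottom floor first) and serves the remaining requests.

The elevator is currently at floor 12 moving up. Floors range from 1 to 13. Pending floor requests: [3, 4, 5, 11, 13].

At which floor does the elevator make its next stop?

Current floor: 12, direction: up
Requests above: [13]
Requests below: [3, 4, 5, 11]
Moving up and requests lie above → nearest above is min([13]) = 13

Answer: 13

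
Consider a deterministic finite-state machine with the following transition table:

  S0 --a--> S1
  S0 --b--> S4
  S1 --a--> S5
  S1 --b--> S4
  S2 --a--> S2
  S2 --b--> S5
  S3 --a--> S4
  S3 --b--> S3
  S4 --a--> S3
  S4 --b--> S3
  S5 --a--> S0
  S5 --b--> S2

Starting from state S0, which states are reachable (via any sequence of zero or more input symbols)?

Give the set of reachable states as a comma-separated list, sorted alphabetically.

Answer: S0, S1, S2, S3, S4, S5

Derivation:
BFS from S0:
  visit S0: S0--a-->S1 (new), S0--b-->S4 (new)
  visit S1: S1--a-->S5 (new), S1--b-->S4 (seen)
  visit S4: S4--a-->S3 (new), S4--b-->S3 (seen)
  visit S5: S5--a-->S0 (seen), S5--b-->S2 (new)
  visit S3: S3--a-->S4 (seen), S3--b-->S3 (seen)
  visit S2: S2--a-->S2 (seen), S2--b-->S5 (seen)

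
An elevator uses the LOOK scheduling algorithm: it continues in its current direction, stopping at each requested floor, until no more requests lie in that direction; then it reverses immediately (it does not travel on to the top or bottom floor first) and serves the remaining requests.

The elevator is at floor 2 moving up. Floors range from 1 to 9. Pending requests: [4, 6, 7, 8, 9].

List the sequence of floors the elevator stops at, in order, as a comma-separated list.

Current: 2, moving UP
Serve above first (ascending): [4, 6, 7, 8, 9]
Then reverse, serve below (descending): []

Answer: 4, 6, 7, 8, 9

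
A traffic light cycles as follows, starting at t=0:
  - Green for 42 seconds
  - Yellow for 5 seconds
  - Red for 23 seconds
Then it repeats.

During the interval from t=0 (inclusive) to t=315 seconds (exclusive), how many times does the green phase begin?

Answer: 5

Derivation:
Cycle = 42+5+23 = 70s
green phase starts at t = k*70 + 0 for k=0,1,2,...
Need k*70+0 < 315 → k < 4.500
k ∈ {0, ..., 4} → 5 starts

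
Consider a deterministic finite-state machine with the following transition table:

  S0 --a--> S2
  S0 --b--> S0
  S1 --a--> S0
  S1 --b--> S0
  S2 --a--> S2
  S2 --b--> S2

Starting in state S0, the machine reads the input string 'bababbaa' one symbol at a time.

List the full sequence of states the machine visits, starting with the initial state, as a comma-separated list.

Answer: S0, S0, S2, S2, S2, S2, S2, S2, S2

Derivation:
Start: S0
  read 'b': S0 --b--> S0
  read 'a': S0 --a--> S2
  read 'b': S2 --b--> S2
  read 'a': S2 --a--> S2
  read 'b': S2 --b--> S2
  read 'b': S2 --b--> S2
  read 'a': S2 --a--> S2
  read 'a': S2 --a--> S2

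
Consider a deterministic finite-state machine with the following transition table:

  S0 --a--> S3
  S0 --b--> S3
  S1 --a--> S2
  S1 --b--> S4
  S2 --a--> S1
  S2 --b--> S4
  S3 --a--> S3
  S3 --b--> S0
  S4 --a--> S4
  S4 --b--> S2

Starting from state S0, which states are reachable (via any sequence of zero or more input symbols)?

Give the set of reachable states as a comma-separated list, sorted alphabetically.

BFS from S0:
  visit S0: S0--a-->S3 (new), S0--b-->S3 (seen)
  visit S3: S3--a-->S3 (seen), S3--b-->S0 (seen)

Answer: S0, S3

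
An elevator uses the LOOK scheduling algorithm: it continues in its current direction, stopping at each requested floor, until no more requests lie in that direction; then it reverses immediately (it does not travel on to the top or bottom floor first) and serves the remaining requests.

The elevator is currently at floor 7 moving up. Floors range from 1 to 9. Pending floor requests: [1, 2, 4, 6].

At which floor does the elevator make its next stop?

Answer: 6

Derivation:
Current floor: 7, direction: up
Requests above: []
Requests below: [1, 2, 4, 6]
Moving up but no requests above → reverse; nearest below is max([1, 2, 4, 6]) = 6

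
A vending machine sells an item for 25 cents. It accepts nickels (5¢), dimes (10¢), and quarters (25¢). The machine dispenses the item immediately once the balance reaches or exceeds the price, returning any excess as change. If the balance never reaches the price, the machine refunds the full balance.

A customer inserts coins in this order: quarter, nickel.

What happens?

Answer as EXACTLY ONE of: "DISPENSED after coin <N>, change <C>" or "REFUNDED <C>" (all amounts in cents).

Answer: DISPENSED after coin 1, change 0

Derivation:
Price: 25¢
Coin 1 (quarter, 25¢): balance = 25¢
  → balance >= price → DISPENSE, change = 25 - 25 = 0¢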